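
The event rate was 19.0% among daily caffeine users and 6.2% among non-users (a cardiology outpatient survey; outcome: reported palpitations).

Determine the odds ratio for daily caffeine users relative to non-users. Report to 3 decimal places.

OR: 3.549

odds, daily caffeine users = 0.1900/0.8100 = 0.2346
odds, non-users = 0.0620/0.9380 = 0.0661
OR = 0.2346 / 0.0661 = 3.549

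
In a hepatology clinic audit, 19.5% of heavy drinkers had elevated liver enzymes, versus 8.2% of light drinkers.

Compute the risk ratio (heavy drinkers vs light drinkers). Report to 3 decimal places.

RR = 0.1950 / 0.0820 = 2.378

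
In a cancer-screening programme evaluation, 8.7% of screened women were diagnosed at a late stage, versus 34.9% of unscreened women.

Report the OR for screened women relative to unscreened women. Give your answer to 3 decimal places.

OR: 0.178

odds, screened women = 0.0870/0.9130 = 0.0953
odds, unscreened women = 0.3490/0.6510 = 0.5361
OR = 0.0953 / 0.5361 = 0.178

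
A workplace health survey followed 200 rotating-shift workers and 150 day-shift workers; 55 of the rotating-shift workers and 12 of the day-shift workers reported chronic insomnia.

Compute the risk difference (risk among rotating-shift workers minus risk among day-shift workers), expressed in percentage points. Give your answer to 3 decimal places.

risk, rotating-shift workers = 55/200 = 0.2750
risk, day-shift workers = 12/150 = 0.0800
risk difference = 0.2750 − 0.0800 = 0.1950 → 19.500 percentage points

19.500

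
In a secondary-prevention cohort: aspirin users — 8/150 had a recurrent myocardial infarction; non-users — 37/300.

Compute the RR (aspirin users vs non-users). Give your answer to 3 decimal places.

RR: 0.432

risk, aspirin users = 8/150 = 0.0533
risk, non-users = 37/300 = 0.1233
RR = 0.0533 / 0.1233 = 0.432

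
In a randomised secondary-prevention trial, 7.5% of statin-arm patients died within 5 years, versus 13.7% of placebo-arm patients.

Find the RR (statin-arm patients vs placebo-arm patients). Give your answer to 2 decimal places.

RR = 0.0750 / 0.1370 = 0.55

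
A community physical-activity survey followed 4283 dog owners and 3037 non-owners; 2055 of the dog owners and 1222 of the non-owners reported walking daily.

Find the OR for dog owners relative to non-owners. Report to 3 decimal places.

OR: 1.370

odds, dog owners = 2055/2228 = 0.9224
odds, non-owners = 1222/1815 = 0.6733
OR = 0.9224 / 0.6733 = 1.370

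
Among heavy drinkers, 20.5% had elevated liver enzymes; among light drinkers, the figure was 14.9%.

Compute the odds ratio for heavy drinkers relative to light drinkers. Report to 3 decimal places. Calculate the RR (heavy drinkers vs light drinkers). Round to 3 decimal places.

odds, heavy drinkers = 0.2050/0.7950 = 0.2579
odds, light drinkers = 0.1490/0.8510 = 0.1751
OR = 0.2579 / 0.1751 = 1.473
RR = 0.2050 / 0.1490 = 1.376

OR = 1.473; RR = 1.376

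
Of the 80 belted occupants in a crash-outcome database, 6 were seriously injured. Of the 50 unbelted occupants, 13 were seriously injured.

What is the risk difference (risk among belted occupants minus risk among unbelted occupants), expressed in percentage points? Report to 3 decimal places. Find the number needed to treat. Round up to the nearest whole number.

RD = -18.500; NNT = 6

risk, belted occupants = 6/80 = 0.0750
risk, unbelted occupants = 13/50 = 0.2600
risk difference = 0.0750 − 0.2600 = -0.1850 → -18.500 percentage points
absolute risk difference = 0.185000
1 / 0.185000 = 5.405 → round up → 6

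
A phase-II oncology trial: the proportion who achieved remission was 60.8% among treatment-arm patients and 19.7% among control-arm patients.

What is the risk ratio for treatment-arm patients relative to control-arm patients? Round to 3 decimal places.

RR = 0.6080 / 0.1970 = 3.086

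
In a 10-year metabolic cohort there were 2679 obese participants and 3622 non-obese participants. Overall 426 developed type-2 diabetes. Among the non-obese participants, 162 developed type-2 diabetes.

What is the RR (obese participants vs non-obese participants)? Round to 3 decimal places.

RR ≈ 2.203

obese participants with the outcome: 426 − 162 = 264
obese participants without the outcome: 2679 − 264 = 2415
non-obese participants without the outcome: 3622 − 162 = 3460
risk, obese participants = 264/2679 = 0.09854
risk, non-obese participants = 162/3622 = 0.04473
RR = 0.09854 / 0.04473 = 2.203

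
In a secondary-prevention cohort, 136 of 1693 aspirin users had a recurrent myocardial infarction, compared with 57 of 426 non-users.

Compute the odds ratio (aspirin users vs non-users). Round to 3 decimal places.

OR = (136 × 369) / (1557 × 57) = 50184/88749 ≈ 0.565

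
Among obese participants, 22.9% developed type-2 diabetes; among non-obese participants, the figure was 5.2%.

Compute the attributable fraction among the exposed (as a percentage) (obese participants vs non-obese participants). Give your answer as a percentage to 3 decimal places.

AR% = (0.2290 − 0.0520) / 0.2290 = 0.7729 → 77.293%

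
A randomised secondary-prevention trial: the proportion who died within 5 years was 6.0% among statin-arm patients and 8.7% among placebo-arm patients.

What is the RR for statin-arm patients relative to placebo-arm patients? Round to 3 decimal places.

RR = 0.0600 / 0.0870 = 0.690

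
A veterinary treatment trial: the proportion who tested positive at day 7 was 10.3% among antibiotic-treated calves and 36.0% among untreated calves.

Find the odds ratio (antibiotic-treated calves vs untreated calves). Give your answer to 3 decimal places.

0.204

odds, antibiotic-treated calves = 0.1030/0.8970 = 0.1148
odds, untreated calves = 0.3600/0.6400 = 0.5625
OR = 0.1148 / 0.5625 = 0.204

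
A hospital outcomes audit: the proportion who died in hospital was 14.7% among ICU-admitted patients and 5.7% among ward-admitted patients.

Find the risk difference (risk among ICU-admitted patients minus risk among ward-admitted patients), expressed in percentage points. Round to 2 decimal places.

risk difference = 0.1470 − 0.0570 = 0.0900 → 9.00 percentage points

9.00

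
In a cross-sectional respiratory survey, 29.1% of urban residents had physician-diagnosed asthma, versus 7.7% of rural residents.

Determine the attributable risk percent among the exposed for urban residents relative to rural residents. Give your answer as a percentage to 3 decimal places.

AR% = (0.2910 − 0.0770) / 0.2910 = 0.7354 → 73.540%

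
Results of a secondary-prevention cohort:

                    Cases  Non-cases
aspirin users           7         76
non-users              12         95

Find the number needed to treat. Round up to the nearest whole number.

NNT = 36

risk, aspirin users = 7/83 = 0.084337
risk, non-users = 12/107 = 0.112150
absolute risk difference = 0.027812
1 / 0.027812 = 35.956 → round up → 36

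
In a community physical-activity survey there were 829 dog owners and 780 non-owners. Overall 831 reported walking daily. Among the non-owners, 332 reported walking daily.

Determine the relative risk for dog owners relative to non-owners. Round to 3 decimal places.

RR = 1.414

dog owners with the outcome: 831 − 332 = 499
dog owners without the outcome: 829 − 499 = 330
non-owners without the outcome: 780 − 332 = 448
risk, dog owners = 499/829 = 0.6019
risk, non-owners = 332/780 = 0.4256
RR = 0.6019 / 0.4256 = 1.414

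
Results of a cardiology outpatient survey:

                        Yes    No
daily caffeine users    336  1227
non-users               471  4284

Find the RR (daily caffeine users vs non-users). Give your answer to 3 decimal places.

risk, daily caffeine users = 336/1563 = 0.2150
risk, non-users = 471/4755 = 0.0991
RR = 0.2150 / 0.0991 = 2.170

2.170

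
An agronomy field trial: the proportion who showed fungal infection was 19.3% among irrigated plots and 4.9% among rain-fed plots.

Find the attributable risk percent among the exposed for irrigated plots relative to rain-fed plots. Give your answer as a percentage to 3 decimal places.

AR% = (0.19300 − 0.04900) / 0.19300 = 0.7461 → 74.611%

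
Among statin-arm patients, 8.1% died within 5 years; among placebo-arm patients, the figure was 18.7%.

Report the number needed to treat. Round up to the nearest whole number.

absolute risk difference = 0.106000
1 / 0.106000 = 9.434 → round up → 10

10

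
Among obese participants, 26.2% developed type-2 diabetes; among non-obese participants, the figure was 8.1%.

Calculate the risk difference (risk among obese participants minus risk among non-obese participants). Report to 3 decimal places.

risk difference = 0.2620 − 0.0810 = 0.181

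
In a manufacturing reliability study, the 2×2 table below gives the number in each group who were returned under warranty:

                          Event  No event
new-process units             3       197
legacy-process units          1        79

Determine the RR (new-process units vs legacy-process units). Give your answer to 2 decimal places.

risk, new-process units = 3/200 = 0.01500
risk, legacy-process units = 1/80 = 0.01250
RR = 0.01500 / 0.01250 = 1.20

RR = 1.20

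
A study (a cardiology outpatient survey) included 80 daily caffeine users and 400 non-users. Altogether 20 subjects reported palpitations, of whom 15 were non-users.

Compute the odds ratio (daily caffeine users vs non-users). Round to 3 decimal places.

1.711

daily caffeine users with the outcome: 20 − 15 = 5
daily caffeine users without the outcome: 80 − 5 = 75
non-users without the outcome: 400 − 15 = 385
OR = (5 × 385) / (75 × 15) = 1925/1125 ≈ 1.711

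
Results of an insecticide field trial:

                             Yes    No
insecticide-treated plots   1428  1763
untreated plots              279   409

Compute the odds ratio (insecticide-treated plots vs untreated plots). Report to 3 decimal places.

1.187

odds, insecticide-treated plots = 1428/1763 = 0.8100
odds, untreated plots = 279/409 = 0.6822
OR = 0.8100 / 0.6822 = 1.187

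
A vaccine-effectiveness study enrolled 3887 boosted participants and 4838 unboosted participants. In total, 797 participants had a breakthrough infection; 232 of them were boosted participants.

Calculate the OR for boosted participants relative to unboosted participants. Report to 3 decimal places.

OR ≈ 0.480

boosted participants without the outcome: 3887 − 232 = 3655
unboosted participants with the outcome: 797 − 232 = 565
unboosted participants without the outcome: 4838 − 565 = 4273
OR = (232 × 4273) / (3655 × 565) = 991336/2065075 ≈ 0.480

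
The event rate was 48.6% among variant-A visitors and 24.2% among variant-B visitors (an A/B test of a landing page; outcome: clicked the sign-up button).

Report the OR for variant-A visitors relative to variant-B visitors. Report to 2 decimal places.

2.96

odds, variant-A visitors = 0.4860/0.5140 = 0.9455
odds, variant-B visitors = 0.2420/0.7580 = 0.3193
OR = 0.9455 / 0.3193 = 2.96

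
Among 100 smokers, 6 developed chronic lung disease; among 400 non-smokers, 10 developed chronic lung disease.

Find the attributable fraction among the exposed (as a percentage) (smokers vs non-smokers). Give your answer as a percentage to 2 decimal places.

58.33%

risk, smokers = 6/100 = 0.06000
risk, non-smokers = 10/400 = 0.02500
AR% = (0.06000 − 0.02500) / 0.06000 = 0.5833 → 58.33%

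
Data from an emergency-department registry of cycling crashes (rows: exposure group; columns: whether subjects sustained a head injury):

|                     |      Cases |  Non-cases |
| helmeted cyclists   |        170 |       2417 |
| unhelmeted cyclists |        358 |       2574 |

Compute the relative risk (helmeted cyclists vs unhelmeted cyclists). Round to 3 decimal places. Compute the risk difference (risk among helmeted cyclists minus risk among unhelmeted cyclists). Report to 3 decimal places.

RR = 0.538; RD = -0.056

risk, helmeted cyclists = 170/2587 = 0.0657
risk, unhelmeted cyclists = 358/2932 = 0.1221
RR = 0.0657 / 0.1221 = 0.538
risk difference = 0.0657 − 0.1221 = -0.056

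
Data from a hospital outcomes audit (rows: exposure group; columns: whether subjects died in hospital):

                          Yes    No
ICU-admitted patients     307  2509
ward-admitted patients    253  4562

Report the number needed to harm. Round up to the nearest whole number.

risk, ICU-admitted patients = 307/2816 = 0.109020
risk, ward-admitted patients = 253/4815 = 0.052544
absolute risk difference = 0.056476
1 / 0.056476 = 17.707 → round up → 18

NNH: 18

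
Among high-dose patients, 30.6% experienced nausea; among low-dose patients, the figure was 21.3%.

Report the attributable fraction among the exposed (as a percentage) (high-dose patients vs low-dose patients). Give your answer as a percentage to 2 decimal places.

AR% = (0.3060 − 0.2130) / 0.3060 = 0.3039 → 30.39%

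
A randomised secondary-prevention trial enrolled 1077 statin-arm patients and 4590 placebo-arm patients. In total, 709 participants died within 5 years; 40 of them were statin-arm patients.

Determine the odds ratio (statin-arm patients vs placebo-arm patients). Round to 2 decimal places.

statin-arm patients without the outcome: 1077 − 40 = 1037
placebo-arm patients with the outcome: 709 − 40 = 669
placebo-arm patients without the outcome: 4590 − 669 = 3921
OR = (40 × 3921) / (1037 × 669) = 156840/693753 ≈ 0.23

0.23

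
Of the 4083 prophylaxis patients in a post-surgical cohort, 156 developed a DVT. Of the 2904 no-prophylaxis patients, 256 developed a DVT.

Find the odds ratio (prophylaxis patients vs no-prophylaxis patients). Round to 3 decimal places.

odds, prophylaxis patients = 156/3927 = 0.03972
odds, no-prophylaxis patients = 256/2648 = 0.09668
OR = 0.03972 / 0.09668 = 0.411

OR ≈ 0.411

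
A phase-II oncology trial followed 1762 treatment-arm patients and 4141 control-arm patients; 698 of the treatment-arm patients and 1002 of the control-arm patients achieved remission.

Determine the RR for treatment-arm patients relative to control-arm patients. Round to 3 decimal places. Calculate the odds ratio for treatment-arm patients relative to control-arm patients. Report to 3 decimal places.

RR = 1.637; OR = 2.055

risk, treatment-arm patients = 698/1762 = 0.3961
risk, control-arm patients = 1002/4141 = 0.2420
RR = 0.3961 / 0.2420 = 1.637
OR = (698 × 3139) / (1064 × 1002) = 2191022/1066128 ≈ 2.055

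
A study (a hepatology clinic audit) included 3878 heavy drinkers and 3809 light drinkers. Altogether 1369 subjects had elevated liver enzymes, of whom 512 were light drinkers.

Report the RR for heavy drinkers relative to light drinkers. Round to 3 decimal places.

heavy drinkers with the outcome: 1369 − 512 = 857
heavy drinkers without the outcome: 3878 − 857 = 3021
light drinkers without the outcome: 3809 − 512 = 3297
risk, heavy drinkers = 857/3878 = 0.2210
risk, light drinkers = 512/3809 = 0.1344
RR = 0.2210 / 0.1344 = 1.644

1.644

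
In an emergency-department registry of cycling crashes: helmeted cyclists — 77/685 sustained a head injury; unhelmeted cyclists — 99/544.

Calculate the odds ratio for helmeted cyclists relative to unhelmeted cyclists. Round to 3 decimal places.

OR ≈ 0.569

odds, helmeted cyclists = 77/608 = 0.1266
odds, unhelmeted cyclists = 99/445 = 0.2225
OR = 0.1266 / 0.2225 = 0.569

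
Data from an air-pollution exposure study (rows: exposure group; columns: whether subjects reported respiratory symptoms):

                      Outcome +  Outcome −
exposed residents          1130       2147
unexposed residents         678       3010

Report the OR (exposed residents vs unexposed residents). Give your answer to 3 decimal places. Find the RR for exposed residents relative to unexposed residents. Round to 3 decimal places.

OR = 2.337; RR = 1.876

odds, exposed residents = 1130/2147 = 0.5263
odds, unexposed residents = 678/3010 = 0.2252
OR = 0.5263 / 0.2252 = 2.337
risk, exposed residents = 1130/3277 = 0.3448
risk, unexposed residents = 678/3688 = 0.1838
RR = 0.3448 / 0.1838 = 1.876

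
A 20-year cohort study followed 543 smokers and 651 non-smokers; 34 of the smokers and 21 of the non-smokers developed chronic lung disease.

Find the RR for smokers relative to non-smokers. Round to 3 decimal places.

risk, smokers = 34/543 = 0.06262
risk, non-smokers = 21/651 = 0.03226
RR = 0.06262 / 0.03226 = 1.941

1.941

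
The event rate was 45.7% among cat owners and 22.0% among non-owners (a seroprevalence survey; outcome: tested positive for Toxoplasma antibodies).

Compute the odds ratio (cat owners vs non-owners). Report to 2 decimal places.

odds, cat owners = 0.4570/0.5430 = 0.8416
odds, non-owners = 0.2200/0.7800 = 0.2821
OR = 0.8416 / 0.2821 = 2.98

2.98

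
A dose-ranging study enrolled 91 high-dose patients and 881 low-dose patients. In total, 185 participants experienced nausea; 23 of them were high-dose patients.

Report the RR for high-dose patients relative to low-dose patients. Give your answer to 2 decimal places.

1.37

high-dose patients without the outcome: 91 − 23 = 68
low-dose patients with the outcome: 185 − 23 = 162
low-dose patients without the outcome: 881 − 162 = 719
risk, high-dose patients = 23/91 = 0.2527
risk, low-dose patients = 162/881 = 0.1839
RR = 0.2527 / 0.1839 = 1.37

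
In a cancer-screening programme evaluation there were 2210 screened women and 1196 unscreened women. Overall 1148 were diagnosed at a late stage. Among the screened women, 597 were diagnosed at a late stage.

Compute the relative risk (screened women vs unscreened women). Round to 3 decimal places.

screened women without the outcome: 2210 − 597 = 1613
unscreened women with the outcome: 1148 − 597 = 551
unscreened women without the outcome: 1196 − 551 = 645
risk, screened women = 597/2210 = 0.2701
risk, unscreened women = 551/1196 = 0.4607
RR = 0.2701 / 0.4607 = 0.586

0.586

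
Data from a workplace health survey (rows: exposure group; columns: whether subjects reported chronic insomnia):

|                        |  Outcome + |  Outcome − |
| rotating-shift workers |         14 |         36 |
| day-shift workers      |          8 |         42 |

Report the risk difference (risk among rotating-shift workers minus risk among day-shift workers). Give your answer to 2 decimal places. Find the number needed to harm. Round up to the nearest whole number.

RD = 0.12; NNH = 9

risk, rotating-shift workers = 14/50 = 0.2800
risk, day-shift workers = 8/50 = 0.1600
risk difference = 0.2800 − 0.1600 = 0.12
absolute risk difference = 0.120000
1 / 0.120000 = 8.333 → round up → 9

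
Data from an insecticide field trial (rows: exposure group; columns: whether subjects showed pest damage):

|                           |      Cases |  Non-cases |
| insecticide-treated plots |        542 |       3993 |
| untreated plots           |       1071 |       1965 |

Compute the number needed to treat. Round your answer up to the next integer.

NNT = 5

risk, insecticide-treated plots = 542/4535 = 0.119515
risk, untreated plots = 1071/3036 = 0.352767
absolute risk difference = 0.233252
1 / 0.233252 = 4.287 → round up → 5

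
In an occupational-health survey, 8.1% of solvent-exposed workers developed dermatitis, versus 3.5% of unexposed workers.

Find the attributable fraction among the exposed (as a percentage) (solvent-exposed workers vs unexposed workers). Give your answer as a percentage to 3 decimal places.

AR% = (0.08100 − 0.03500) / 0.08100 = 0.5679 → 56.790%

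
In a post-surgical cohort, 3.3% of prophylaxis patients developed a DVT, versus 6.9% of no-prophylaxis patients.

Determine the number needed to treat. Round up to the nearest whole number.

28

absolute risk difference = 0.036000
1 / 0.036000 = 27.778 → round up → 28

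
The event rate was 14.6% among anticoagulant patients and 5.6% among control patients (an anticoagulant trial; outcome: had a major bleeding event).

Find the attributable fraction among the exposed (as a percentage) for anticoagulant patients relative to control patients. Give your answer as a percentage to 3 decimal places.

AR% = (0.1460 − 0.0560) / 0.1460 = 0.6164 → 61.644%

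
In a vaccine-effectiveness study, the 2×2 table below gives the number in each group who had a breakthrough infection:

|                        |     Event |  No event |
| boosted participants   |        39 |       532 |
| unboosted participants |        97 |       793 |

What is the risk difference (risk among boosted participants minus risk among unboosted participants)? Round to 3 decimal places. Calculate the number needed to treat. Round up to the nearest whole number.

risk, boosted participants = 39/571 = 0.0683
risk, unboosted participants = 97/890 = 0.1090
risk difference = 0.0683 − 0.1090 = -0.041
absolute risk difference = 0.040688
1 / 0.040688 = 24.577 → round up → 25

RD = -0.041; NNT = 25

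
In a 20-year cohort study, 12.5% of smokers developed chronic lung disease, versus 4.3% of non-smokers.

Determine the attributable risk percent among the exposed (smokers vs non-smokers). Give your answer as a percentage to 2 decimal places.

AR% = (0.12500 − 0.04300) / 0.12500 = 0.6560 → 65.60%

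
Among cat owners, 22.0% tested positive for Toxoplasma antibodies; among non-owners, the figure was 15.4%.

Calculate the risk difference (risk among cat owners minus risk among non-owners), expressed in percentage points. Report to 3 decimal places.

RD: 6.600

risk difference = 0.2200 − 0.1540 = 0.0660 → 6.600 percentage points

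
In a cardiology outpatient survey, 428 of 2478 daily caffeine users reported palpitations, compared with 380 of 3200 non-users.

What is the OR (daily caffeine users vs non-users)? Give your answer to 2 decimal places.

OR = (428 × 2820) / (2050 × 380) = 1206960/779000 ≈ 1.55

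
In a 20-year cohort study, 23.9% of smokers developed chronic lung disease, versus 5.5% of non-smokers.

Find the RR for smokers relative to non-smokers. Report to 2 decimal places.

RR = 0.2390 / 0.0550 = 4.35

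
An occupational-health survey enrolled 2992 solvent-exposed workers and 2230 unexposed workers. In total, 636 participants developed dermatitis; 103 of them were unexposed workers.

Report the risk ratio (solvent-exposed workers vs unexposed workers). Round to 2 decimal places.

RR ≈ 3.86

solvent-exposed workers with the outcome: 636 − 103 = 533
solvent-exposed workers without the outcome: 2992 − 533 = 2459
unexposed workers without the outcome: 2230 − 103 = 2127
risk, solvent-exposed workers = 533/2992 = 0.17814
risk, unexposed workers = 103/2230 = 0.04619
RR = 0.17814 / 0.04619 = 3.86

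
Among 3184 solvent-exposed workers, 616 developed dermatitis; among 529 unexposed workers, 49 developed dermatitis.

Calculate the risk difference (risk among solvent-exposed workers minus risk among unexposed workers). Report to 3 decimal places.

RD: 0.101

risk, solvent-exposed workers = 616/3184 = 0.1935
risk, unexposed workers = 49/529 = 0.0926
risk difference = 0.1935 − 0.0926 = 0.101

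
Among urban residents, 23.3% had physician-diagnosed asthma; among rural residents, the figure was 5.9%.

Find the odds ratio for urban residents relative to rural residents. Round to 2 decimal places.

OR = 4.85

odds, urban residents = 0.2330/0.7670 = 0.3038
odds, rural residents = 0.0590/0.9410 = 0.0627
OR = 0.3038 / 0.0627 = 4.85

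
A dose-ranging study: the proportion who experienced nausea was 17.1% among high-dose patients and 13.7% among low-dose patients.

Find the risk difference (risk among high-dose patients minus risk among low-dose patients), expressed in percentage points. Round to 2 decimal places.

RD ≈ 3.40

risk difference = 0.1710 − 0.1370 = 0.0340 → 3.40 percentage points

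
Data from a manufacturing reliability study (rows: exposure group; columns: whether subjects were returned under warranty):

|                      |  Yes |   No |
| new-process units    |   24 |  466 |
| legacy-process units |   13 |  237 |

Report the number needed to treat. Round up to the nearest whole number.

risk, new-process units = 24/490 = 0.048980
risk, legacy-process units = 13/250 = 0.052000
absolute risk difference = 0.003020
1 / 0.003020 = 331.126 → round up → 332

332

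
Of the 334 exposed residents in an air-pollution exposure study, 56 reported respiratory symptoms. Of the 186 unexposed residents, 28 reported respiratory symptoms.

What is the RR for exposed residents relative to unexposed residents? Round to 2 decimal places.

1.11

risk, exposed residents = 56/334 = 0.1677
risk, unexposed residents = 28/186 = 0.1505
RR = 0.1677 / 0.1505 = 1.11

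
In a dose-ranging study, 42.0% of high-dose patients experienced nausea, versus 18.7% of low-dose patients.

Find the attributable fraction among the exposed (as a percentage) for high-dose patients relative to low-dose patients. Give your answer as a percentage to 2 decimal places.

AR% = (0.4200 − 0.1870) / 0.4200 = 0.5548 → 55.48%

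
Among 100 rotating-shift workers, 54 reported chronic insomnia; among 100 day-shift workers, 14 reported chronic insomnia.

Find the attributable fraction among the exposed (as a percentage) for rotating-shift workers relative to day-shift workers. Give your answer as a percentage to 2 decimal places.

risk, rotating-shift workers = 54/100 = 0.5400
risk, day-shift workers = 14/100 = 0.1400
AR% = (0.5400 − 0.1400) / 0.5400 = 0.7407 → 74.07%

74.07%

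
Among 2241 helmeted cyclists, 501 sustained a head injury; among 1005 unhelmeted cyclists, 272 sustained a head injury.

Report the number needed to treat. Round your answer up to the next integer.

22

risk, helmeted cyclists = 501/2241 = 0.223561
risk, unhelmeted cyclists = 272/1005 = 0.270647
absolute risk difference = 0.047086
1 / 0.047086 = 21.238 → round up → 22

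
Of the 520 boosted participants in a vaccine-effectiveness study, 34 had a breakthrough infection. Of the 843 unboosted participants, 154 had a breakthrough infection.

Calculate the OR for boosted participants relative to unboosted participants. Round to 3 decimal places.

OR ≈ 0.313

odds, boosted participants = 34/486 = 0.0700
odds, unboosted participants = 154/689 = 0.2235
OR = 0.0700 / 0.2235 = 0.313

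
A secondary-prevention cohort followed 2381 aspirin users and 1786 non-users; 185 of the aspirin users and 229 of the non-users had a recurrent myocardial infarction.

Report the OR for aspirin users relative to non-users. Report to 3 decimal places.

OR = (185 × 1557) / (2196 × 229) = 288045/502884 ≈ 0.573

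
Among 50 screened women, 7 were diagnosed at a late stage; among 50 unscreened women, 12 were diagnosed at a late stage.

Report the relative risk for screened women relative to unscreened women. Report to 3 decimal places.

risk, screened women = 7/50 = 0.1400
risk, unscreened women = 12/50 = 0.2400
RR = 0.1400 / 0.2400 = 0.583

0.583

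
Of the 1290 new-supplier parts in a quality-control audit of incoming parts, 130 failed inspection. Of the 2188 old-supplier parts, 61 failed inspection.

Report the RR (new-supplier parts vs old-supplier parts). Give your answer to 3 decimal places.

3.615

risk, new-supplier parts = 130/1290 = 0.10078
risk, old-supplier parts = 61/2188 = 0.02788
RR = 0.10078 / 0.02788 = 3.615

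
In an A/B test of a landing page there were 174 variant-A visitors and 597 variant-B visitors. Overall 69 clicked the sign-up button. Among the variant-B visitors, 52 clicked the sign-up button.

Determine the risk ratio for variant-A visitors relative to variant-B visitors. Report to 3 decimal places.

variant-A visitors with the outcome: 69 − 52 = 17
variant-A visitors without the outcome: 174 − 17 = 157
variant-B visitors without the outcome: 597 − 52 = 545
risk, variant-A visitors = 17/174 = 0.0977
risk, variant-B visitors = 52/597 = 0.0871
RR = 0.0977 / 0.0871 = 1.122

RR: 1.122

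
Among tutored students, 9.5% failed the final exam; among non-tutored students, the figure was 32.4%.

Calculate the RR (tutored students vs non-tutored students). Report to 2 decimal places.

RR = 0.0950 / 0.3240 = 0.29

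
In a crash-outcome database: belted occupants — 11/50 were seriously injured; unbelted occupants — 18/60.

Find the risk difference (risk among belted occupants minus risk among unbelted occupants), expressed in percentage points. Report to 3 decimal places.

RD = -8.000

risk, belted occupants = 11/50 = 0.2200
risk, unbelted occupants = 18/60 = 0.3000
risk difference = 0.2200 − 0.3000 = -0.0800 → -8.000 percentage points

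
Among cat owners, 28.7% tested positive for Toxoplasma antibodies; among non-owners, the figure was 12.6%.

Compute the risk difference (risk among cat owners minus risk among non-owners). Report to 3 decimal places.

risk difference = 0.2870 − 0.1260 = 0.161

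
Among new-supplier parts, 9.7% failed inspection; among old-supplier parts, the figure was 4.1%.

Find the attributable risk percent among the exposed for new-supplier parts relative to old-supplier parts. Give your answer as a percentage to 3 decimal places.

AR% = (0.09700 − 0.04100) / 0.09700 = 0.5773 → 57.732%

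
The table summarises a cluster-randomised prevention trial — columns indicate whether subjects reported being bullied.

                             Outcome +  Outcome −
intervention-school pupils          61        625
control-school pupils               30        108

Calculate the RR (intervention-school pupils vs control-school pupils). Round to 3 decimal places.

risk, intervention-school pupils = 61/686 = 0.0889
risk, control-school pupils = 30/138 = 0.2174
RR = 0.0889 / 0.2174 = 0.409

0.409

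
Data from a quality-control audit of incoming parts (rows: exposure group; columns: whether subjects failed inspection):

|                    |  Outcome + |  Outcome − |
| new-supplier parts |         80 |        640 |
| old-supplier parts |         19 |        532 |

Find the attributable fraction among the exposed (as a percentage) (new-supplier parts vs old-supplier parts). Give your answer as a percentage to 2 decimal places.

risk, new-supplier parts = 80/720 = 0.11111
risk, old-supplier parts = 19/551 = 0.03448
AR% = (0.11111 − 0.03448) / 0.11111 = 0.6897 → 68.97%

AR%: 68.97%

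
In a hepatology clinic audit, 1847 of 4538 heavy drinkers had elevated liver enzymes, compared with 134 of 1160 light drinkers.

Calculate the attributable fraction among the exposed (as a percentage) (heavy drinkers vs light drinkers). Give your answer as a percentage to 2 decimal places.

risk, heavy drinkers = 1847/4538 = 0.4070
risk, light drinkers = 134/1160 = 0.1155
AR% = (0.4070 − 0.1155) / 0.4070 = 0.7162 → 71.62%

71.62%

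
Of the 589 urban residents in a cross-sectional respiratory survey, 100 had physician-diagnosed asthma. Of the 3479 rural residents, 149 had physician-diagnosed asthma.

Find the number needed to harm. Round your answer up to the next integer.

risk, urban residents = 100/589 = 0.169779
risk, rural residents = 149/3479 = 0.042828
absolute risk difference = 0.126951
1 / 0.126951 = 7.877 → round up → 8

8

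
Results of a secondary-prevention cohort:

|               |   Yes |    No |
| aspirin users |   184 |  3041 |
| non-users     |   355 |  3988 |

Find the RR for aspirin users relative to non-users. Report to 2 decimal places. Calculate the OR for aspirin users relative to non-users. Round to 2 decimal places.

RR = 0.70; OR = 0.68

risk, aspirin users = 184/3225 = 0.0571
risk, non-users = 355/4343 = 0.0817
RR = 0.0571 / 0.0817 = 0.70
odds, aspirin users = 184/3041 = 0.0605
odds, non-users = 355/3988 = 0.0890
OR = 0.0605 / 0.0890 = 0.68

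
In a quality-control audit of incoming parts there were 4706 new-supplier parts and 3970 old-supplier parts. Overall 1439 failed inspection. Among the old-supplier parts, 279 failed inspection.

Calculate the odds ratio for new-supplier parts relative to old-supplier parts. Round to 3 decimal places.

new-supplier parts with the outcome: 1439 − 279 = 1160
new-supplier parts without the outcome: 4706 − 1160 = 3546
old-supplier parts without the outcome: 3970 − 279 = 3691
OR = (1160 × 3691) / (3546 × 279) = 4281560/989334 ≈ 4.328

OR = 4.328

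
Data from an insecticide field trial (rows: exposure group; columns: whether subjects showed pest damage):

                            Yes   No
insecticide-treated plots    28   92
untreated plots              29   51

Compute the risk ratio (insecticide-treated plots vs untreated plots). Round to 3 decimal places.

risk, insecticide-treated plots = 28/120 = 0.2333
risk, untreated plots = 29/80 = 0.3625
RR = 0.2333 / 0.3625 = 0.644

0.644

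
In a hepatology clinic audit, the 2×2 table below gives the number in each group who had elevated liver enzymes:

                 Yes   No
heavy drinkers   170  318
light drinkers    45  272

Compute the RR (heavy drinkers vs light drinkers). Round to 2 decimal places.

2.45

risk, heavy drinkers = 170/488 = 0.3484
risk, light drinkers = 45/317 = 0.1420
RR = 0.3484 / 0.1420 = 2.45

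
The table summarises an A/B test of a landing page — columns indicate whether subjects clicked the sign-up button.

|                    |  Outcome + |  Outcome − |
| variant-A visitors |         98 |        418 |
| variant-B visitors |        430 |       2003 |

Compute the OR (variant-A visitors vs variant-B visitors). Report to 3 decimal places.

OR = (98 × 2003) / (418 × 430) = 196294/179740 ≈ 1.092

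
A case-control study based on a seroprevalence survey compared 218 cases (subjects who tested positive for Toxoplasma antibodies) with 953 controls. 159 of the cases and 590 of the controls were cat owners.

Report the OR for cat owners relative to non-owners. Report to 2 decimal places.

OR ≈ 1.66

odds, cat owners = 159/590 = 0.2695
odds, non-owners = 59/363 = 0.1625
OR = 0.2695 / 0.1625 = 1.66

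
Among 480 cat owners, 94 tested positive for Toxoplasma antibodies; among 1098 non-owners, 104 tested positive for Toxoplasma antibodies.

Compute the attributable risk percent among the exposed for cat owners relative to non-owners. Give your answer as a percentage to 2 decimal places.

AR%: 51.63%

risk, cat owners = 94/480 = 0.1958
risk, non-owners = 104/1098 = 0.0947
AR% = (0.1958 − 0.0947) / 0.1958 = 0.5163 → 51.63%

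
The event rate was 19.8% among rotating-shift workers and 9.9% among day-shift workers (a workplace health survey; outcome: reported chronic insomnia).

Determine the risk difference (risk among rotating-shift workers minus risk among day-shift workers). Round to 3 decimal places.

risk difference = 0.1980 − 0.0990 = 0.099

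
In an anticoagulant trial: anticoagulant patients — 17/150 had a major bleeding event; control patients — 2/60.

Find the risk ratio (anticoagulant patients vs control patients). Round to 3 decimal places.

3.400

risk, anticoagulant patients = 17/150 = 0.11333
risk, control patients = 2/60 = 0.03333
RR = 0.11333 / 0.03333 = 3.400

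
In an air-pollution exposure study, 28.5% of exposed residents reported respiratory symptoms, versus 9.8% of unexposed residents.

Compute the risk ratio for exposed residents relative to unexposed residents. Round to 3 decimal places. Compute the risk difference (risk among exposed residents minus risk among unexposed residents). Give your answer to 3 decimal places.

RR = 2.908; RD = 0.187

RR = 0.2850 / 0.0980 = 2.908
risk difference = 0.2850 − 0.0980 = 0.187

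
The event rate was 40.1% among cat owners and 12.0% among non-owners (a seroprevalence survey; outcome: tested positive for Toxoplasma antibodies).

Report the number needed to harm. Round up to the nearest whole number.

NNH: 4

absolute risk difference = 0.281000
1 / 0.281000 = 3.559 → round up → 4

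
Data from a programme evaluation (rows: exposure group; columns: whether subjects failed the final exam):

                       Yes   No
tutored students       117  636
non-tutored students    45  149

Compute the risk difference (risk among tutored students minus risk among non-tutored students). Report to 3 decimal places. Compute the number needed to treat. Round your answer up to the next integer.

risk, tutored students = 117/753 = 0.1554
risk, non-tutored students = 45/194 = 0.2320
risk difference = 0.1554 − 0.2320 = -0.077
absolute risk difference = 0.076580
1 / 0.076580 = 13.058 → round up → 14

RD = -0.077; NNT = 14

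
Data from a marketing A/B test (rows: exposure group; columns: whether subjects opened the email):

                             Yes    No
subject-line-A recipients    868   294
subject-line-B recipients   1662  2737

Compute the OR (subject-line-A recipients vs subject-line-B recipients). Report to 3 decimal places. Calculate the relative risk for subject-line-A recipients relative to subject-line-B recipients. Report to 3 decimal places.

OR = 4.862; RR = 1.977

OR = (868 × 2737) / (294 × 1662) = 2375716/488628 ≈ 4.862
risk, subject-line-A recipients = 868/1162 = 0.7470
risk, subject-line-B recipients = 1662/4399 = 0.3778
RR = 0.7470 / 0.3778 = 1.977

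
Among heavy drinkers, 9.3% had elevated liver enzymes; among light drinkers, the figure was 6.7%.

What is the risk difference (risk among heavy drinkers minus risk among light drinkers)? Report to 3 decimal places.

risk difference = 0.0930 − 0.0670 = 0.026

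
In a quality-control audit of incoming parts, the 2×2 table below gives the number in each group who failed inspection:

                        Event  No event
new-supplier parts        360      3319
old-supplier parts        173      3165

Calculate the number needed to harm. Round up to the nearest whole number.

22

risk, new-supplier parts = 360/3679 = 0.097853
risk, old-supplier parts = 173/3338 = 0.051827
absolute risk difference = 0.046025
1 / 0.046025 = 21.727 → round up → 22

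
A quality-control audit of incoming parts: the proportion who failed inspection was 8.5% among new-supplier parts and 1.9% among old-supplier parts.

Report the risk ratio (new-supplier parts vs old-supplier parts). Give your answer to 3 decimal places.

RR = 0.08500 / 0.01900 = 4.474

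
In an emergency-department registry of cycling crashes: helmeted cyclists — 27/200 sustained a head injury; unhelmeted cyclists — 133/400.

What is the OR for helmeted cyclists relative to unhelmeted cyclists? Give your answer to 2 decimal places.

OR = (27 × 267) / (173 × 133) = 7209/23009 ≈ 0.31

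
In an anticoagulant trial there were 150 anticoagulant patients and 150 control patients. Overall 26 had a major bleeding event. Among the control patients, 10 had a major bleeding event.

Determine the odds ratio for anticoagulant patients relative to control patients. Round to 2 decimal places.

anticoagulant patients with the outcome: 26 − 10 = 16
anticoagulant patients without the outcome: 150 − 16 = 134
control patients without the outcome: 150 − 10 = 140
odds, anticoagulant patients = 16/134 = 0.1194
odds, control patients = 10/140 = 0.0714
OR = 0.1194 / 0.0714 = 1.67

OR ≈ 1.67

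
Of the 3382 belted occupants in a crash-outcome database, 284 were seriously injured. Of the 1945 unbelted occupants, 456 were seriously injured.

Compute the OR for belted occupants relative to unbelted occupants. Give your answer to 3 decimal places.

OR = (284 × 1489) / (3098 × 456) = 422876/1412688 ≈ 0.299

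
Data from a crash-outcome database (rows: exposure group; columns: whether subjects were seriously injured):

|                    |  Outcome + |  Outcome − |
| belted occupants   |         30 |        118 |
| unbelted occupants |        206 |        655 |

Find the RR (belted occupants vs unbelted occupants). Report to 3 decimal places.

RR ≈ 0.847

risk, belted occupants = 30/148 = 0.2027
risk, unbelted occupants = 206/861 = 0.2393
RR = 0.2027 / 0.2393 = 0.847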